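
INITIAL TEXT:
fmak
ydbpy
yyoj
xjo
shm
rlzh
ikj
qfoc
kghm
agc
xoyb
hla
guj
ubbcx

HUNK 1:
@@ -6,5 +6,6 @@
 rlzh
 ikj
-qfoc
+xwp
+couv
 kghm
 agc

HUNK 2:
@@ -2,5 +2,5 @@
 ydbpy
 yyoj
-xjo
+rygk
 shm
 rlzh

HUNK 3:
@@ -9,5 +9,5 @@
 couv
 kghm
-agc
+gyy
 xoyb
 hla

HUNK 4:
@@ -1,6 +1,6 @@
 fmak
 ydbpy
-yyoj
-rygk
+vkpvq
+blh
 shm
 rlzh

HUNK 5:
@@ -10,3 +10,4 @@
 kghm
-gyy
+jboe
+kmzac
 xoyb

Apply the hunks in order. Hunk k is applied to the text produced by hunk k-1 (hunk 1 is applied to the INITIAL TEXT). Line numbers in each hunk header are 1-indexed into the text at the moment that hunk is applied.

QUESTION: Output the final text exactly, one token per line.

Answer: fmak
ydbpy
vkpvq
blh
shm
rlzh
ikj
xwp
couv
kghm
jboe
kmzac
xoyb
hla
guj
ubbcx

Derivation:
Hunk 1: at line 6 remove [qfoc] add [xwp,couv] -> 15 lines: fmak ydbpy yyoj xjo shm rlzh ikj xwp couv kghm agc xoyb hla guj ubbcx
Hunk 2: at line 2 remove [xjo] add [rygk] -> 15 lines: fmak ydbpy yyoj rygk shm rlzh ikj xwp couv kghm agc xoyb hla guj ubbcx
Hunk 3: at line 9 remove [agc] add [gyy] -> 15 lines: fmak ydbpy yyoj rygk shm rlzh ikj xwp couv kghm gyy xoyb hla guj ubbcx
Hunk 4: at line 1 remove [yyoj,rygk] add [vkpvq,blh] -> 15 lines: fmak ydbpy vkpvq blh shm rlzh ikj xwp couv kghm gyy xoyb hla guj ubbcx
Hunk 5: at line 10 remove [gyy] add [jboe,kmzac] -> 16 lines: fmak ydbpy vkpvq blh shm rlzh ikj xwp couv kghm jboe kmzac xoyb hla guj ubbcx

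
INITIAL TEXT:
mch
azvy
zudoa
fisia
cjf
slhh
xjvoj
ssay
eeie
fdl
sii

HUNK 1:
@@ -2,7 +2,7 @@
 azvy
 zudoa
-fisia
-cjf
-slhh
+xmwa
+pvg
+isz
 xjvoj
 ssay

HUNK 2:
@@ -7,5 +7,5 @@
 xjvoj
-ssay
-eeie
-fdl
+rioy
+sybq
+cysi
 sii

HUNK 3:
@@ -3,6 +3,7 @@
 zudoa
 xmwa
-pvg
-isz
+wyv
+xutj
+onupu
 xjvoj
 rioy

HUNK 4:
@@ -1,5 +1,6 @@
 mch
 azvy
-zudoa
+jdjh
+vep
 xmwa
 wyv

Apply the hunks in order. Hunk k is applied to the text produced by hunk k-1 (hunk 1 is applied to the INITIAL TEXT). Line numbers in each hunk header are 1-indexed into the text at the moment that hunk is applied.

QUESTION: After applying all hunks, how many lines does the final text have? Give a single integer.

Answer: 13

Derivation:
Hunk 1: at line 2 remove [fisia,cjf,slhh] add [xmwa,pvg,isz] -> 11 lines: mch azvy zudoa xmwa pvg isz xjvoj ssay eeie fdl sii
Hunk 2: at line 7 remove [ssay,eeie,fdl] add [rioy,sybq,cysi] -> 11 lines: mch azvy zudoa xmwa pvg isz xjvoj rioy sybq cysi sii
Hunk 3: at line 3 remove [pvg,isz] add [wyv,xutj,onupu] -> 12 lines: mch azvy zudoa xmwa wyv xutj onupu xjvoj rioy sybq cysi sii
Hunk 4: at line 1 remove [zudoa] add [jdjh,vep] -> 13 lines: mch azvy jdjh vep xmwa wyv xutj onupu xjvoj rioy sybq cysi sii
Final line count: 13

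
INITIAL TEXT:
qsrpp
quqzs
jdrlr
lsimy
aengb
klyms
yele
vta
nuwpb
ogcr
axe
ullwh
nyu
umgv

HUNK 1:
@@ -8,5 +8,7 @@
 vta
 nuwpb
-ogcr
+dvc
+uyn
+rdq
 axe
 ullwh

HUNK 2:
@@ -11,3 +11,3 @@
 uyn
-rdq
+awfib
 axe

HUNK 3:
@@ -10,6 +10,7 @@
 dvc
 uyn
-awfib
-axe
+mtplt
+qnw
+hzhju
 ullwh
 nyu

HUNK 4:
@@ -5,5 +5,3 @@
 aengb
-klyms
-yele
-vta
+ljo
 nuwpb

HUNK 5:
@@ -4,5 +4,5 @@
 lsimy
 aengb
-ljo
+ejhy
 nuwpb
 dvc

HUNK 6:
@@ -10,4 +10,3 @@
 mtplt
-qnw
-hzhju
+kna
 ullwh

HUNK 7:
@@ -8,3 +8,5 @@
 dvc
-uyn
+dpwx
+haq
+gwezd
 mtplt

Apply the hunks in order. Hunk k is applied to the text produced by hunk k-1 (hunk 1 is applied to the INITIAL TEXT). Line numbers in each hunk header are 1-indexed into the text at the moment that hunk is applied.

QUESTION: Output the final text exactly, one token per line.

Answer: qsrpp
quqzs
jdrlr
lsimy
aengb
ejhy
nuwpb
dvc
dpwx
haq
gwezd
mtplt
kna
ullwh
nyu
umgv

Derivation:
Hunk 1: at line 8 remove [ogcr] add [dvc,uyn,rdq] -> 16 lines: qsrpp quqzs jdrlr lsimy aengb klyms yele vta nuwpb dvc uyn rdq axe ullwh nyu umgv
Hunk 2: at line 11 remove [rdq] add [awfib] -> 16 lines: qsrpp quqzs jdrlr lsimy aengb klyms yele vta nuwpb dvc uyn awfib axe ullwh nyu umgv
Hunk 3: at line 10 remove [awfib,axe] add [mtplt,qnw,hzhju] -> 17 lines: qsrpp quqzs jdrlr lsimy aengb klyms yele vta nuwpb dvc uyn mtplt qnw hzhju ullwh nyu umgv
Hunk 4: at line 5 remove [klyms,yele,vta] add [ljo] -> 15 lines: qsrpp quqzs jdrlr lsimy aengb ljo nuwpb dvc uyn mtplt qnw hzhju ullwh nyu umgv
Hunk 5: at line 4 remove [ljo] add [ejhy] -> 15 lines: qsrpp quqzs jdrlr lsimy aengb ejhy nuwpb dvc uyn mtplt qnw hzhju ullwh nyu umgv
Hunk 6: at line 10 remove [qnw,hzhju] add [kna] -> 14 lines: qsrpp quqzs jdrlr lsimy aengb ejhy nuwpb dvc uyn mtplt kna ullwh nyu umgv
Hunk 7: at line 8 remove [uyn] add [dpwx,haq,gwezd] -> 16 lines: qsrpp quqzs jdrlr lsimy aengb ejhy nuwpb dvc dpwx haq gwezd mtplt kna ullwh nyu umgv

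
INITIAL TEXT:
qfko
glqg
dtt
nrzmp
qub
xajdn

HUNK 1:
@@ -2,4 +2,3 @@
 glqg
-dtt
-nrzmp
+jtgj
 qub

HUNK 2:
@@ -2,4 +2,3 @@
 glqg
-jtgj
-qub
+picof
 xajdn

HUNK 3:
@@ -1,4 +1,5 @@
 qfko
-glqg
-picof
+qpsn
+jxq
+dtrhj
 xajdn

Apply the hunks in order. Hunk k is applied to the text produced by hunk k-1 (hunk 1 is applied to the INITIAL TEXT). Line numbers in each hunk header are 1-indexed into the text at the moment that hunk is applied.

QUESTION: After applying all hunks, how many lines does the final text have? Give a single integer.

Answer: 5

Derivation:
Hunk 1: at line 2 remove [dtt,nrzmp] add [jtgj] -> 5 lines: qfko glqg jtgj qub xajdn
Hunk 2: at line 2 remove [jtgj,qub] add [picof] -> 4 lines: qfko glqg picof xajdn
Hunk 3: at line 1 remove [glqg,picof] add [qpsn,jxq,dtrhj] -> 5 lines: qfko qpsn jxq dtrhj xajdn
Final line count: 5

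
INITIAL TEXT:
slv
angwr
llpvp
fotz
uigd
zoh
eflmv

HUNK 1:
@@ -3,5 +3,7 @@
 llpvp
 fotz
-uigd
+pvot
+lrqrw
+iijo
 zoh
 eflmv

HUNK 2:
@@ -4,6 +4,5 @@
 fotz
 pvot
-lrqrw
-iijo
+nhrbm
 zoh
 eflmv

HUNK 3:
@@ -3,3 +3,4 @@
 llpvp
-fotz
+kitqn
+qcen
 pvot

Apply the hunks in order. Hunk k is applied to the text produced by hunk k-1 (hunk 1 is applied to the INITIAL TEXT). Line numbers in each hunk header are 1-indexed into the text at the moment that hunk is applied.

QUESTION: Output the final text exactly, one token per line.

Answer: slv
angwr
llpvp
kitqn
qcen
pvot
nhrbm
zoh
eflmv

Derivation:
Hunk 1: at line 3 remove [uigd] add [pvot,lrqrw,iijo] -> 9 lines: slv angwr llpvp fotz pvot lrqrw iijo zoh eflmv
Hunk 2: at line 4 remove [lrqrw,iijo] add [nhrbm] -> 8 lines: slv angwr llpvp fotz pvot nhrbm zoh eflmv
Hunk 3: at line 3 remove [fotz] add [kitqn,qcen] -> 9 lines: slv angwr llpvp kitqn qcen pvot nhrbm zoh eflmv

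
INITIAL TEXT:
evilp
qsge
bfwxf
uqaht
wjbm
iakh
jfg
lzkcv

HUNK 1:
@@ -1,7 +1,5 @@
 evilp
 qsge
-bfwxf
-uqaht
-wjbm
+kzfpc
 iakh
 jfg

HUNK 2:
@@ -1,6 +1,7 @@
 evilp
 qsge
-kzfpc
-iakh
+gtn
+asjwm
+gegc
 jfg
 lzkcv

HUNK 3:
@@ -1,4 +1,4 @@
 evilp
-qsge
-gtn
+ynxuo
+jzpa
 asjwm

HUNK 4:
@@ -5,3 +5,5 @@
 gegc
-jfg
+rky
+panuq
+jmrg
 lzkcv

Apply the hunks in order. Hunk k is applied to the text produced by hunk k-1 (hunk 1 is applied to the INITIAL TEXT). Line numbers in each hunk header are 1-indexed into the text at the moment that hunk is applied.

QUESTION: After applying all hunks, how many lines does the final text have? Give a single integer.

Hunk 1: at line 1 remove [bfwxf,uqaht,wjbm] add [kzfpc] -> 6 lines: evilp qsge kzfpc iakh jfg lzkcv
Hunk 2: at line 1 remove [kzfpc,iakh] add [gtn,asjwm,gegc] -> 7 lines: evilp qsge gtn asjwm gegc jfg lzkcv
Hunk 3: at line 1 remove [qsge,gtn] add [ynxuo,jzpa] -> 7 lines: evilp ynxuo jzpa asjwm gegc jfg lzkcv
Hunk 4: at line 5 remove [jfg] add [rky,panuq,jmrg] -> 9 lines: evilp ynxuo jzpa asjwm gegc rky panuq jmrg lzkcv
Final line count: 9

Answer: 9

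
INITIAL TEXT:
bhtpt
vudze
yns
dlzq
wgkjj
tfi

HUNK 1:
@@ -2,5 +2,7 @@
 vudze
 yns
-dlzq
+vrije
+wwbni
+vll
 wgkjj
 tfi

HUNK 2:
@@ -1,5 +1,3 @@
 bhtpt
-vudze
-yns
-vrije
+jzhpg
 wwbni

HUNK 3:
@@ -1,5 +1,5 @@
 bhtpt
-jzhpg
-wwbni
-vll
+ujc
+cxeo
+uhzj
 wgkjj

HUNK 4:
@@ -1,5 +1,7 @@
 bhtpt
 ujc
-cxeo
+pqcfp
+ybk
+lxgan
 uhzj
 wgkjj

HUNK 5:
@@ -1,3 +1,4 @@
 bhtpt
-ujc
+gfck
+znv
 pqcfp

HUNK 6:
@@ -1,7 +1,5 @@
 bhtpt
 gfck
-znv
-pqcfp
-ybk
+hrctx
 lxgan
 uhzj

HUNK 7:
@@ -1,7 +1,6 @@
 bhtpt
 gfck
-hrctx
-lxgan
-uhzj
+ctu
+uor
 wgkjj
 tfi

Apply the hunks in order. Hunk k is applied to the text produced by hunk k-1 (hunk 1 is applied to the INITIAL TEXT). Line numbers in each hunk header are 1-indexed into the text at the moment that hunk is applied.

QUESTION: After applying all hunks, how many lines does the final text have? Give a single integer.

Hunk 1: at line 2 remove [dlzq] add [vrije,wwbni,vll] -> 8 lines: bhtpt vudze yns vrije wwbni vll wgkjj tfi
Hunk 2: at line 1 remove [vudze,yns,vrije] add [jzhpg] -> 6 lines: bhtpt jzhpg wwbni vll wgkjj tfi
Hunk 3: at line 1 remove [jzhpg,wwbni,vll] add [ujc,cxeo,uhzj] -> 6 lines: bhtpt ujc cxeo uhzj wgkjj tfi
Hunk 4: at line 1 remove [cxeo] add [pqcfp,ybk,lxgan] -> 8 lines: bhtpt ujc pqcfp ybk lxgan uhzj wgkjj tfi
Hunk 5: at line 1 remove [ujc] add [gfck,znv] -> 9 lines: bhtpt gfck znv pqcfp ybk lxgan uhzj wgkjj tfi
Hunk 6: at line 1 remove [znv,pqcfp,ybk] add [hrctx] -> 7 lines: bhtpt gfck hrctx lxgan uhzj wgkjj tfi
Hunk 7: at line 1 remove [hrctx,lxgan,uhzj] add [ctu,uor] -> 6 lines: bhtpt gfck ctu uor wgkjj tfi
Final line count: 6

Answer: 6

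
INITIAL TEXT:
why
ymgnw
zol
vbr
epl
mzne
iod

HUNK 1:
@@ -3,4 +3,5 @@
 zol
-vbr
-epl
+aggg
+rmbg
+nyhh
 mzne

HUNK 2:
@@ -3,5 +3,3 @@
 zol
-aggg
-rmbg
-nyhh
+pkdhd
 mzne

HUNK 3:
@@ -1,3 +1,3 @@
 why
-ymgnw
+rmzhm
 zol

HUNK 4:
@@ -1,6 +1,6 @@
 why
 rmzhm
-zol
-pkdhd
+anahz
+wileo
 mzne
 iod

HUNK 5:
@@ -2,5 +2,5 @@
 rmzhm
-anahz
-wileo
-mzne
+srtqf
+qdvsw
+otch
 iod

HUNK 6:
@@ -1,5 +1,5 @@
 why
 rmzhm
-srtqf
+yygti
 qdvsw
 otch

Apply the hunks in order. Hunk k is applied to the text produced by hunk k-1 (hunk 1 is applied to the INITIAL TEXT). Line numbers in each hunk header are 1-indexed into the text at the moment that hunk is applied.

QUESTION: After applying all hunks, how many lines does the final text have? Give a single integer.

Answer: 6

Derivation:
Hunk 1: at line 3 remove [vbr,epl] add [aggg,rmbg,nyhh] -> 8 lines: why ymgnw zol aggg rmbg nyhh mzne iod
Hunk 2: at line 3 remove [aggg,rmbg,nyhh] add [pkdhd] -> 6 lines: why ymgnw zol pkdhd mzne iod
Hunk 3: at line 1 remove [ymgnw] add [rmzhm] -> 6 lines: why rmzhm zol pkdhd mzne iod
Hunk 4: at line 1 remove [zol,pkdhd] add [anahz,wileo] -> 6 lines: why rmzhm anahz wileo mzne iod
Hunk 5: at line 2 remove [anahz,wileo,mzne] add [srtqf,qdvsw,otch] -> 6 lines: why rmzhm srtqf qdvsw otch iod
Hunk 6: at line 1 remove [srtqf] add [yygti] -> 6 lines: why rmzhm yygti qdvsw otch iod
Final line count: 6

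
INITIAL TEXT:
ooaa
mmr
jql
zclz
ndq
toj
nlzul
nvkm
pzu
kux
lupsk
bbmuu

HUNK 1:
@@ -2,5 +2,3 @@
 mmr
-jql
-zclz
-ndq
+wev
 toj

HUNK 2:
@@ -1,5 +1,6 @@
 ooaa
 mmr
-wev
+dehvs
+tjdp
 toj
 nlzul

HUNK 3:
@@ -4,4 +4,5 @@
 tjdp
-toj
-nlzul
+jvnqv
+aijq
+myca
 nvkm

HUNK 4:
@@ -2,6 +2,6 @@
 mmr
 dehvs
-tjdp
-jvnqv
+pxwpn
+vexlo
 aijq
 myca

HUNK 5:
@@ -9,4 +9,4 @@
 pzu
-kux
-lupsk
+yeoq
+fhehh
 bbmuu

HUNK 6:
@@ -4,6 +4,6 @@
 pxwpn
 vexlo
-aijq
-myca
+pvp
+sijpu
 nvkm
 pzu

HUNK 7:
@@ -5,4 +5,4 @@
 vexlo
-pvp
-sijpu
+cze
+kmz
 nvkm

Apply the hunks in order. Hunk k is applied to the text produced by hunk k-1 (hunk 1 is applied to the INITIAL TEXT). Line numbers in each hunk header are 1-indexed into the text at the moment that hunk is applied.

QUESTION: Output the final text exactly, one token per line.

Answer: ooaa
mmr
dehvs
pxwpn
vexlo
cze
kmz
nvkm
pzu
yeoq
fhehh
bbmuu

Derivation:
Hunk 1: at line 2 remove [jql,zclz,ndq] add [wev] -> 10 lines: ooaa mmr wev toj nlzul nvkm pzu kux lupsk bbmuu
Hunk 2: at line 1 remove [wev] add [dehvs,tjdp] -> 11 lines: ooaa mmr dehvs tjdp toj nlzul nvkm pzu kux lupsk bbmuu
Hunk 3: at line 4 remove [toj,nlzul] add [jvnqv,aijq,myca] -> 12 lines: ooaa mmr dehvs tjdp jvnqv aijq myca nvkm pzu kux lupsk bbmuu
Hunk 4: at line 2 remove [tjdp,jvnqv] add [pxwpn,vexlo] -> 12 lines: ooaa mmr dehvs pxwpn vexlo aijq myca nvkm pzu kux lupsk bbmuu
Hunk 5: at line 9 remove [kux,lupsk] add [yeoq,fhehh] -> 12 lines: ooaa mmr dehvs pxwpn vexlo aijq myca nvkm pzu yeoq fhehh bbmuu
Hunk 6: at line 4 remove [aijq,myca] add [pvp,sijpu] -> 12 lines: ooaa mmr dehvs pxwpn vexlo pvp sijpu nvkm pzu yeoq fhehh bbmuu
Hunk 7: at line 5 remove [pvp,sijpu] add [cze,kmz] -> 12 lines: ooaa mmr dehvs pxwpn vexlo cze kmz nvkm pzu yeoq fhehh bbmuu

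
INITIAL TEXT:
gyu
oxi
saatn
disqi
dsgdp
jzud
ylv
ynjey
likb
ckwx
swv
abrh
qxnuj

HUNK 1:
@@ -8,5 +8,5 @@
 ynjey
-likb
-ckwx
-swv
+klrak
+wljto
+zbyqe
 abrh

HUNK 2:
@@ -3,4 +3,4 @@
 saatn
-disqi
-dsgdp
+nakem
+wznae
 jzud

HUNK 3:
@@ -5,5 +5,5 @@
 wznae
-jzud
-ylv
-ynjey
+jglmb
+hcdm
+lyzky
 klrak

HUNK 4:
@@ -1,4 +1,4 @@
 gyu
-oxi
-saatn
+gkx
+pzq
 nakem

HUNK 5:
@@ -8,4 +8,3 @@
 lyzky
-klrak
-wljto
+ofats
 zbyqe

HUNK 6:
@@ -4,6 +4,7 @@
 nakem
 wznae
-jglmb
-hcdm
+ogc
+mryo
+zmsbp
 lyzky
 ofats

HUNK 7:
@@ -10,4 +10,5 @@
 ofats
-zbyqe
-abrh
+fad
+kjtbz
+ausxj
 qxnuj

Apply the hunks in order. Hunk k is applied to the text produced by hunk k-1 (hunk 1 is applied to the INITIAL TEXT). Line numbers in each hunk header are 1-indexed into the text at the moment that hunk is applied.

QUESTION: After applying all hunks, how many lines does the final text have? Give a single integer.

Answer: 14

Derivation:
Hunk 1: at line 8 remove [likb,ckwx,swv] add [klrak,wljto,zbyqe] -> 13 lines: gyu oxi saatn disqi dsgdp jzud ylv ynjey klrak wljto zbyqe abrh qxnuj
Hunk 2: at line 3 remove [disqi,dsgdp] add [nakem,wznae] -> 13 lines: gyu oxi saatn nakem wznae jzud ylv ynjey klrak wljto zbyqe abrh qxnuj
Hunk 3: at line 5 remove [jzud,ylv,ynjey] add [jglmb,hcdm,lyzky] -> 13 lines: gyu oxi saatn nakem wznae jglmb hcdm lyzky klrak wljto zbyqe abrh qxnuj
Hunk 4: at line 1 remove [oxi,saatn] add [gkx,pzq] -> 13 lines: gyu gkx pzq nakem wznae jglmb hcdm lyzky klrak wljto zbyqe abrh qxnuj
Hunk 5: at line 8 remove [klrak,wljto] add [ofats] -> 12 lines: gyu gkx pzq nakem wznae jglmb hcdm lyzky ofats zbyqe abrh qxnuj
Hunk 6: at line 4 remove [jglmb,hcdm] add [ogc,mryo,zmsbp] -> 13 lines: gyu gkx pzq nakem wznae ogc mryo zmsbp lyzky ofats zbyqe abrh qxnuj
Hunk 7: at line 10 remove [zbyqe,abrh] add [fad,kjtbz,ausxj] -> 14 lines: gyu gkx pzq nakem wznae ogc mryo zmsbp lyzky ofats fad kjtbz ausxj qxnuj
Final line count: 14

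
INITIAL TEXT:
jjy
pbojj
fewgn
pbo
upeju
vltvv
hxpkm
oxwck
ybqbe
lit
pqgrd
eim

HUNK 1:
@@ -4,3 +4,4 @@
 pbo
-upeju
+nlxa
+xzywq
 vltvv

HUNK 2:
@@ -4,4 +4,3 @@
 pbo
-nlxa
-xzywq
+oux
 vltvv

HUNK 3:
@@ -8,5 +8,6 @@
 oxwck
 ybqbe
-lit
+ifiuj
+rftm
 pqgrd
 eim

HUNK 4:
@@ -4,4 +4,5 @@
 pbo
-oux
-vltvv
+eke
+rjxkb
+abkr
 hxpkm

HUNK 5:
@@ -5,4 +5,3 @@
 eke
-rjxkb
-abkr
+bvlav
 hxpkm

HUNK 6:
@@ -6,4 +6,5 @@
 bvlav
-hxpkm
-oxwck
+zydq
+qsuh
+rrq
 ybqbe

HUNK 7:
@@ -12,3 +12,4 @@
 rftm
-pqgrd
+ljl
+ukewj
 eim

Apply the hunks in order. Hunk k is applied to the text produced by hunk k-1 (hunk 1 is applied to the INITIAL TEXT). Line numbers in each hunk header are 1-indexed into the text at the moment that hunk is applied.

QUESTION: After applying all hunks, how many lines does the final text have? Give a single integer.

Hunk 1: at line 4 remove [upeju] add [nlxa,xzywq] -> 13 lines: jjy pbojj fewgn pbo nlxa xzywq vltvv hxpkm oxwck ybqbe lit pqgrd eim
Hunk 2: at line 4 remove [nlxa,xzywq] add [oux] -> 12 lines: jjy pbojj fewgn pbo oux vltvv hxpkm oxwck ybqbe lit pqgrd eim
Hunk 3: at line 8 remove [lit] add [ifiuj,rftm] -> 13 lines: jjy pbojj fewgn pbo oux vltvv hxpkm oxwck ybqbe ifiuj rftm pqgrd eim
Hunk 4: at line 4 remove [oux,vltvv] add [eke,rjxkb,abkr] -> 14 lines: jjy pbojj fewgn pbo eke rjxkb abkr hxpkm oxwck ybqbe ifiuj rftm pqgrd eim
Hunk 5: at line 5 remove [rjxkb,abkr] add [bvlav] -> 13 lines: jjy pbojj fewgn pbo eke bvlav hxpkm oxwck ybqbe ifiuj rftm pqgrd eim
Hunk 6: at line 6 remove [hxpkm,oxwck] add [zydq,qsuh,rrq] -> 14 lines: jjy pbojj fewgn pbo eke bvlav zydq qsuh rrq ybqbe ifiuj rftm pqgrd eim
Hunk 7: at line 12 remove [pqgrd] add [ljl,ukewj] -> 15 lines: jjy pbojj fewgn pbo eke bvlav zydq qsuh rrq ybqbe ifiuj rftm ljl ukewj eim
Final line count: 15

Answer: 15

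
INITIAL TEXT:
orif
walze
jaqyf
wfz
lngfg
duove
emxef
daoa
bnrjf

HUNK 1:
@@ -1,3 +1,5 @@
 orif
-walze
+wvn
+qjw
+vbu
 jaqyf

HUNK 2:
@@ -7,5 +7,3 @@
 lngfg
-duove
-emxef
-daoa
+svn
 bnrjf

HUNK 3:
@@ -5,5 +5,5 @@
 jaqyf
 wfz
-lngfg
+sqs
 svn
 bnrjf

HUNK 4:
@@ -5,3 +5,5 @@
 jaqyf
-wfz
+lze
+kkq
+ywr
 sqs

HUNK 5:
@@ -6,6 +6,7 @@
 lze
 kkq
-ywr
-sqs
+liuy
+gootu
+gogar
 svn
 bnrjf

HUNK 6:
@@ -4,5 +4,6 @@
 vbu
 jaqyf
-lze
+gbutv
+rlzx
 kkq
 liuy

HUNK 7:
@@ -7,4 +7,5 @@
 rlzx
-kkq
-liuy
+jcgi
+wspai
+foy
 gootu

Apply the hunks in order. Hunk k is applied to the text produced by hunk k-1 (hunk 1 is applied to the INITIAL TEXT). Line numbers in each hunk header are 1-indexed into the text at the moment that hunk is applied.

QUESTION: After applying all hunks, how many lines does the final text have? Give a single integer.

Answer: 14

Derivation:
Hunk 1: at line 1 remove [walze] add [wvn,qjw,vbu] -> 11 lines: orif wvn qjw vbu jaqyf wfz lngfg duove emxef daoa bnrjf
Hunk 2: at line 7 remove [duove,emxef,daoa] add [svn] -> 9 lines: orif wvn qjw vbu jaqyf wfz lngfg svn bnrjf
Hunk 3: at line 5 remove [lngfg] add [sqs] -> 9 lines: orif wvn qjw vbu jaqyf wfz sqs svn bnrjf
Hunk 4: at line 5 remove [wfz] add [lze,kkq,ywr] -> 11 lines: orif wvn qjw vbu jaqyf lze kkq ywr sqs svn bnrjf
Hunk 5: at line 6 remove [ywr,sqs] add [liuy,gootu,gogar] -> 12 lines: orif wvn qjw vbu jaqyf lze kkq liuy gootu gogar svn bnrjf
Hunk 6: at line 4 remove [lze] add [gbutv,rlzx] -> 13 lines: orif wvn qjw vbu jaqyf gbutv rlzx kkq liuy gootu gogar svn bnrjf
Hunk 7: at line 7 remove [kkq,liuy] add [jcgi,wspai,foy] -> 14 lines: orif wvn qjw vbu jaqyf gbutv rlzx jcgi wspai foy gootu gogar svn bnrjf
Final line count: 14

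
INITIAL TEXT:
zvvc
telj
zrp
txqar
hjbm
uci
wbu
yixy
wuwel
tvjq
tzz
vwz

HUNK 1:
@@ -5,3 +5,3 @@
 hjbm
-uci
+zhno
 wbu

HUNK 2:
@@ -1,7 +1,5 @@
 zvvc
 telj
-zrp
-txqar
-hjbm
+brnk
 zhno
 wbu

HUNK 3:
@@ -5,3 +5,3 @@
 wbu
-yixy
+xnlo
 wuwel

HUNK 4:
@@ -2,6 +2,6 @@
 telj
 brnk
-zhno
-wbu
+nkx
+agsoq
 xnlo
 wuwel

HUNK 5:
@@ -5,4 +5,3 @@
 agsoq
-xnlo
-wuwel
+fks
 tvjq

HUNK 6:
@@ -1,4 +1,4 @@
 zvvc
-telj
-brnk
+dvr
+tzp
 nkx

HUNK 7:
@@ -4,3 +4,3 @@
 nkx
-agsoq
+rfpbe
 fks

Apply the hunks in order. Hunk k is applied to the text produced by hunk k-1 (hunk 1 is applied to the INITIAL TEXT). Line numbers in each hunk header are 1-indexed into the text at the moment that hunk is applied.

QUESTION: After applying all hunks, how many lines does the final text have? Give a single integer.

Answer: 9

Derivation:
Hunk 1: at line 5 remove [uci] add [zhno] -> 12 lines: zvvc telj zrp txqar hjbm zhno wbu yixy wuwel tvjq tzz vwz
Hunk 2: at line 1 remove [zrp,txqar,hjbm] add [brnk] -> 10 lines: zvvc telj brnk zhno wbu yixy wuwel tvjq tzz vwz
Hunk 3: at line 5 remove [yixy] add [xnlo] -> 10 lines: zvvc telj brnk zhno wbu xnlo wuwel tvjq tzz vwz
Hunk 4: at line 2 remove [zhno,wbu] add [nkx,agsoq] -> 10 lines: zvvc telj brnk nkx agsoq xnlo wuwel tvjq tzz vwz
Hunk 5: at line 5 remove [xnlo,wuwel] add [fks] -> 9 lines: zvvc telj brnk nkx agsoq fks tvjq tzz vwz
Hunk 6: at line 1 remove [telj,brnk] add [dvr,tzp] -> 9 lines: zvvc dvr tzp nkx agsoq fks tvjq tzz vwz
Hunk 7: at line 4 remove [agsoq] add [rfpbe] -> 9 lines: zvvc dvr tzp nkx rfpbe fks tvjq tzz vwz
Final line count: 9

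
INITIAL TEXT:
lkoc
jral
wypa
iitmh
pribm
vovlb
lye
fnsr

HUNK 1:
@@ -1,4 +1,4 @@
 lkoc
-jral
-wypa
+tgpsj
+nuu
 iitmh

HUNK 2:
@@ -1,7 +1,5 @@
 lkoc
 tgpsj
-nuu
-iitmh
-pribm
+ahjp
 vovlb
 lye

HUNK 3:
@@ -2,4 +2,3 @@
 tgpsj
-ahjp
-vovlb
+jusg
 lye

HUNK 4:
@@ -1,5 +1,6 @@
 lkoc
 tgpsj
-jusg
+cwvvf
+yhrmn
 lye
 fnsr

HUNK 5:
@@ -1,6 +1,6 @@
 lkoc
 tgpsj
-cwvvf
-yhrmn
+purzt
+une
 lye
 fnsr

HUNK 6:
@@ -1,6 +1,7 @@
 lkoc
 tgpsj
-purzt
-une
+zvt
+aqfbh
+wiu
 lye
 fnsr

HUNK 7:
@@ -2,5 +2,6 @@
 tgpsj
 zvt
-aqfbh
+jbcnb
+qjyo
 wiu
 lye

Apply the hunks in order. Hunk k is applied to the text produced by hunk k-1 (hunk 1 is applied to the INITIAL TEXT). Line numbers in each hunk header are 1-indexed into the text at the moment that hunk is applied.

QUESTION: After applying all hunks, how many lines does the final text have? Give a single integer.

Answer: 8

Derivation:
Hunk 1: at line 1 remove [jral,wypa] add [tgpsj,nuu] -> 8 lines: lkoc tgpsj nuu iitmh pribm vovlb lye fnsr
Hunk 2: at line 1 remove [nuu,iitmh,pribm] add [ahjp] -> 6 lines: lkoc tgpsj ahjp vovlb lye fnsr
Hunk 3: at line 2 remove [ahjp,vovlb] add [jusg] -> 5 lines: lkoc tgpsj jusg lye fnsr
Hunk 4: at line 1 remove [jusg] add [cwvvf,yhrmn] -> 6 lines: lkoc tgpsj cwvvf yhrmn lye fnsr
Hunk 5: at line 1 remove [cwvvf,yhrmn] add [purzt,une] -> 6 lines: lkoc tgpsj purzt une lye fnsr
Hunk 6: at line 1 remove [purzt,une] add [zvt,aqfbh,wiu] -> 7 lines: lkoc tgpsj zvt aqfbh wiu lye fnsr
Hunk 7: at line 2 remove [aqfbh] add [jbcnb,qjyo] -> 8 lines: lkoc tgpsj zvt jbcnb qjyo wiu lye fnsr
Final line count: 8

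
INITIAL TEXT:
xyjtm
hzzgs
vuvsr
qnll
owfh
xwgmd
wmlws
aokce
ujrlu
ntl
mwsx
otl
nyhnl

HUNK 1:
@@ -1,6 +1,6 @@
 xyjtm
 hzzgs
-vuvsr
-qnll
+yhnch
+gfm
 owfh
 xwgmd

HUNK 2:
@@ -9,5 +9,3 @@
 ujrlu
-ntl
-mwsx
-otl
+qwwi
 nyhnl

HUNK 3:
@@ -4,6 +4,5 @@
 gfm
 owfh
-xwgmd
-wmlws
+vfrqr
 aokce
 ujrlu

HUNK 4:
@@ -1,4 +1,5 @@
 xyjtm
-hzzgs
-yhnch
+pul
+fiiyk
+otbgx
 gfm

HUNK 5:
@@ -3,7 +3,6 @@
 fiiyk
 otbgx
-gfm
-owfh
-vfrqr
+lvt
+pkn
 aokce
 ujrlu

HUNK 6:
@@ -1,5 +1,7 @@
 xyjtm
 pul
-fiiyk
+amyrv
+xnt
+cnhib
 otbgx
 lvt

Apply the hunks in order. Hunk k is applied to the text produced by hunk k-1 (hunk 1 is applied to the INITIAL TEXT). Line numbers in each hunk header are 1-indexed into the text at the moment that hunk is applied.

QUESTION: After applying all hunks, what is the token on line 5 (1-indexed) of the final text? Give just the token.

Hunk 1: at line 1 remove [vuvsr,qnll] add [yhnch,gfm] -> 13 lines: xyjtm hzzgs yhnch gfm owfh xwgmd wmlws aokce ujrlu ntl mwsx otl nyhnl
Hunk 2: at line 9 remove [ntl,mwsx,otl] add [qwwi] -> 11 lines: xyjtm hzzgs yhnch gfm owfh xwgmd wmlws aokce ujrlu qwwi nyhnl
Hunk 3: at line 4 remove [xwgmd,wmlws] add [vfrqr] -> 10 lines: xyjtm hzzgs yhnch gfm owfh vfrqr aokce ujrlu qwwi nyhnl
Hunk 4: at line 1 remove [hzzgs,yhnch] add [pul,fiiyk,otbgx] -> 11 lines: xyjtm pul fiiyk otbgx gfm owfh vfrqr aokce ujrlu qwwi nyhnl
Hunk 5: at line 3 remove [gfm,owfh,vfrqr] add [lvt,pkn] -> 10 lines: xyjtm pul fiiyk otbgx lvt pkn aokce ujrlu qwwi nyhnl
Hunk 6: at line 1 remove [fiiyk] add [amyrv,xnt,cnhib] -> 12 lines: xyjtm pul amyrv xnt cnhib otbgx lvt pkn aokce ujrlu qwwi nyhnl
Final line 5: cnhib

Answer: cnhib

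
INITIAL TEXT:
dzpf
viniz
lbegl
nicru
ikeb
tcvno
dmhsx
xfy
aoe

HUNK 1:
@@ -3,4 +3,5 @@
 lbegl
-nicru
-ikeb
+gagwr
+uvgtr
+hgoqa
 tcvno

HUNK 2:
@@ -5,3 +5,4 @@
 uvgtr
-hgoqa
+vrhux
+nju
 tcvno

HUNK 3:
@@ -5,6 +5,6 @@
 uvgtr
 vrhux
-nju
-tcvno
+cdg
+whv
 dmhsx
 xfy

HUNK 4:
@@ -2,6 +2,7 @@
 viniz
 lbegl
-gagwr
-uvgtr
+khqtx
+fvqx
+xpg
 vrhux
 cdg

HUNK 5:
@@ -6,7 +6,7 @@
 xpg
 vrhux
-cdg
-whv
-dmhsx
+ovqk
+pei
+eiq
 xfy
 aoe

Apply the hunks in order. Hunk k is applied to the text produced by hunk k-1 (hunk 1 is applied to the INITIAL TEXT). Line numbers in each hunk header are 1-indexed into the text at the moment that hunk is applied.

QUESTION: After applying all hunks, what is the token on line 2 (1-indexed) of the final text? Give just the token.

Answer: viniz

Derivation:
Hunk 1: at line 3 remove [nicru,ikeb] add [gagwr,uvgtr,hgoqa] -> 10 lines: dzpf viniz lbegl gagwr uvgtr hgoqa tcvno dmhsx xfy aoe
Hunk 2: at line 5 remove [hgoqa] add [vrhux,nju] -> 11 lines: dzpf viniz lbegl gagwr uvgtr vrhux nju tcvno dmhsx xfy aoe
Hunk 3: at line 5 remove [nju,tcvno] add [cdg,whv] -> 11 lines: dzpf viniz lbegl gagwr uvgtr vrhux cdg whv dmhsx xfy aoe
Hunk 4: at line 2 remove [gagwr,uvgtr] add [khqtx,fvqx,xpg] -> 12 lines: dzpf viniz lbegl khqtx fvqx xpg vrhux cdg whv dmhsx xfy aoe
Hunk 5: at line 6 remove [cdg,whv,dmhsx] add [ovqk,pei,eiq] -> 12 lines: dzpf viniz lbegl khqtx fvqx xpg vrhux ovqk pei eiq xfy aoe
Final line 2: viniz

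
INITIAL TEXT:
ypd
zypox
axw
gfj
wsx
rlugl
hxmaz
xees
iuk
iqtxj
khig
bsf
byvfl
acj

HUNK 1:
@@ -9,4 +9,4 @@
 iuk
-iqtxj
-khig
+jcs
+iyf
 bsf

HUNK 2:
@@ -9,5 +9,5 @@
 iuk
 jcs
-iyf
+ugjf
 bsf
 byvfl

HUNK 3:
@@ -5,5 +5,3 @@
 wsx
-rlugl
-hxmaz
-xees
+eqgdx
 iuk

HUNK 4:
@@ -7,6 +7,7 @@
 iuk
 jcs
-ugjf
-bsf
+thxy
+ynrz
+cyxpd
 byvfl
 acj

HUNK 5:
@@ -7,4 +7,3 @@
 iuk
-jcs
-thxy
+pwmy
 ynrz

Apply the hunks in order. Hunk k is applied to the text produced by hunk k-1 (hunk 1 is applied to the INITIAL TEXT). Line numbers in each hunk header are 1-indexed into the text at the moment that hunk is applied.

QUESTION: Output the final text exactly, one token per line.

Answer: ypd
zypox
axw
gfj
wsx
eqgdx
iuk
pwmy
ynrz
cyxpd
byvfl
acj

Derivation:
Hunk 1: at line 9 remove [iqtxj,khig] add [jcs,iyf] -> 14 lines: ypd zypox axw gfj wsx rlugl hxmaz xees iuk jcs iyf bsf byvfl acj
Hunk 2: at line 9 remove [iyf] add [ugjf] -> 14 lines: ypd zypox axw gfj wsx rlugl hxmaz xees iuk jcs ugjf bsf byvfl acj
Hunk 3: at line 5 remove [rlugl,hxmaz,xees] add [eqgdx] -> 12 lines: ypd zypox axw gfj wsx eqgdx iuk jcs ugjf bsf byvfl acj
Hunk 4: at line 7 remove [ugjf,bsf] add [thxy,ynrz,cyxpd] -> 13 lines: ypd zypox axw gfj wsx eqgdx iuk jcs thxy ynrz cyxpd byvfl acj
Hunk 5: at line 7 remove [jcs,thxy] add [pwmy] -> 12 lines: ypd zypox axw gfj wsx eqgdx iuk pwmy ynrz cyxpd byvfl acj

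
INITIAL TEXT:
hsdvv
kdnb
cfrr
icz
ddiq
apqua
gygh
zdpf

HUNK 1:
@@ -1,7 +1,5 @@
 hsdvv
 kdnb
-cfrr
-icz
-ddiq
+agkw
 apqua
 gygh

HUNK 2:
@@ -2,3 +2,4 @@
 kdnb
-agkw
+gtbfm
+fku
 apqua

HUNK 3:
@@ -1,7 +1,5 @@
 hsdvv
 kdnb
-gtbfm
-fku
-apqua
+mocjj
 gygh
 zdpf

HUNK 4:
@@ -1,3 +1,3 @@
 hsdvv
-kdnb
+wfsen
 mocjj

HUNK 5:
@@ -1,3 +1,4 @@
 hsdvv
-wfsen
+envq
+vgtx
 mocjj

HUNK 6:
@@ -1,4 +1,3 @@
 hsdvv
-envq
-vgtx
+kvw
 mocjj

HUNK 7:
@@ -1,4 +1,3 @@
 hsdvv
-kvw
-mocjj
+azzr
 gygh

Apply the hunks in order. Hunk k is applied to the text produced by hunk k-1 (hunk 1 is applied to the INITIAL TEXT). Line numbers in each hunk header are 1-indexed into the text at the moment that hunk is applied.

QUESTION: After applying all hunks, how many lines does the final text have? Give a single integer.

Answer: 4

Derivation:
Hunk 1: at line 1 remove [cfrr,icz,ddiq] add [agkw] -> 6 lines: hsdvv kdnb agkw apqua gygh zdpf
Hunk 2: at line 2 remove [agkw] add [gtbfm,fku] -> 7 lines: hsdvv kdnb gtbfm fku apqua gygh zdpf
Hunk 3: at line 1 remove [gtbfm,fku,apqua] add [mocjj] -> 5 lines: hsdvv kdnb mocjj gygh zdpf
Hunk 4: at line 1 remove [kdnb] add [wfsen] -> 5 lines: hsdvv wfsen mocjj gygh zdpf
Hunk 5: at line 1 remove [wfsen] add [envq,vgtx] -> 6 lines: hsdvv envq vgtx mocjj gygh zdpf
Hunk 6: at line 1 remove [envq,vgtx] add [kvw] -> 5 lines: hsdvv kvw mocjj gygh zdpf
Hunk 7: at line 1 remove [kvw,mocjj] add [azzr] -> 4 lines: hsdvv azzr gygh zdpf
Final line count: 4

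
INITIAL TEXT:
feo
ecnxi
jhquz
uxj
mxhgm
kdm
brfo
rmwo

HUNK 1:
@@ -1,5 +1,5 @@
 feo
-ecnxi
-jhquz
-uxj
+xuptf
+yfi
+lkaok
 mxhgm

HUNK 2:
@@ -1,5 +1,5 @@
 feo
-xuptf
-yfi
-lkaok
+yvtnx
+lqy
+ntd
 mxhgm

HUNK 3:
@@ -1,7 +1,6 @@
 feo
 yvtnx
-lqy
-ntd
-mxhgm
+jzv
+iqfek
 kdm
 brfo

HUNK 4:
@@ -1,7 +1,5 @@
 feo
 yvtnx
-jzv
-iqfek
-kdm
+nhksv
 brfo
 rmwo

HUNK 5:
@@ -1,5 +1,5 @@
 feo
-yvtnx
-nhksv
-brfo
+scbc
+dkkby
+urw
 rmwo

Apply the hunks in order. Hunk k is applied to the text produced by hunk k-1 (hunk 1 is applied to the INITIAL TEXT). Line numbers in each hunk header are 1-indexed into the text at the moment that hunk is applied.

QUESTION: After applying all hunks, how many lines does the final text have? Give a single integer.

Answer: 5

Derivation:
Hunk 1: at line 1 remove [ecnxi,jhquz,uxj] add [xuptf,yfi,lkaok] -> 8 lines: feo xuptf yfi lkaok mxhgm kdm brfo rmwo
Hunk 2: at line 1 remove [xuptf,yfi,lkaok] add [yvtnx,lqy,ntd] -> 8 lines: feo yvtnx lqy ntd mxhgm kdm brfo rmwo
Hunk 3: at line 1 remove [lqy,ntd,mxhgm] add [jzv,iqfek] -> 7 lines: feo yvtnx jzv iqfek kdm brfo rmwo
Hunk 4: at line 1 remove [jzv,iqfek,kdm] add [nhksv] -> 5 lines: feo yvtnx nhksv brfo rmwo
Hunk 5: at line 1 remove [yvtnx,nhksv,brfo] add [scbc,dkkby,urw] -> 5 lines: feo scbc dkkby urw rmwo
Final line count: 5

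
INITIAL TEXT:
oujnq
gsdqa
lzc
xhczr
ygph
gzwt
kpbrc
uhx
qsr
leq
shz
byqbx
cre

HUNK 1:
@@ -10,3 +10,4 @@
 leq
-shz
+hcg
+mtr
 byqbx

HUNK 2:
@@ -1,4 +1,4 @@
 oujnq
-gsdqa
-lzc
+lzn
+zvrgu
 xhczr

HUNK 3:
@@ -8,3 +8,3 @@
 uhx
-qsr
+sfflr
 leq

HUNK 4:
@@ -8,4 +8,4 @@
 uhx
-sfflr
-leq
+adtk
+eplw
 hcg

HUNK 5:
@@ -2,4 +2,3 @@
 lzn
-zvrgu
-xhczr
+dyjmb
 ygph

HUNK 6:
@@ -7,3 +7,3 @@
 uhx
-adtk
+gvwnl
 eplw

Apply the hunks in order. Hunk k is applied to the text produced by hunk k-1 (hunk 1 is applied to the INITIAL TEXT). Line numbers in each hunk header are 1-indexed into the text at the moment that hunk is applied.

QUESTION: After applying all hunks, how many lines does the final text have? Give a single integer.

Hunk 1: at line 10 remove [shz] add [hcg,mtr] -> 14 lines: oujnq gsdqa lzc xhczr ygph gzwt kpbrc uhx qsr leq hcg mtr byqbx cre
Hunk 2: at line 1 remove [gsdqa,lzc] add [lzn,zvrgu] -> 14 lines: oujnq lzn zvrgu xhczr ygph gzwt kpbrc uhx qsr leq hcg mtr byqbx cre
Hunk 3: at line 8 remove [qsr] add [sfflr] -> 14 lines: oujnq lzn zvrgu xhczr ygph gzwt kpbrc uhx sfflr leq hcg mtr byqbx cre
Hunk 4: at line 8 remove [sfflr,leq] add [adtk,eplw] -> 14 lines: oujnq lzn zvrgu xhczr ygph gzwt kpbrc uhx adtk eplw hcg mtr byqbx cre
Hunk 5: at line 2 remove [zvrgu,xhczr] add [dyjmb] -> 13 lines: oujnq lzn dyjmb ygph gzwt kpbrc uhx adtk eplw hcg mtr byqbx cre
Hunk 6: at line 7 remove [adtk] add [gvwnl] -> 13 lines: oujnq lzn dyjmb ygph gzwt kpbrc uhx gvwnl eplw hcg mtr byqbx cre
Final line count: 13

Answer: 13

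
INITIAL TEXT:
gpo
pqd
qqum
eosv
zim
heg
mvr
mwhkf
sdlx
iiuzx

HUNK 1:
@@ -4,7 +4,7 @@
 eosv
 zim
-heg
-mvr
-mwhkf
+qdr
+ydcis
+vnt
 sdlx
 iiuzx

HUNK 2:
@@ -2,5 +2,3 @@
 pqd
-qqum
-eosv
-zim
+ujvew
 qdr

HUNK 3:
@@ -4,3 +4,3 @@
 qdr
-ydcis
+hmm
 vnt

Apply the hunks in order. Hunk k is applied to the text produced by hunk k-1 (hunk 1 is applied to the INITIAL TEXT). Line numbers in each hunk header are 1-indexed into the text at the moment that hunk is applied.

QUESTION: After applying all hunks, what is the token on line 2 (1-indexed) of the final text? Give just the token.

Hunk 1: at line 4 remove [heg,mvr,mwhkf] add [qdr,ydcis,vnt] -> 10 lines: gpo pqd qqum eosv zim qdr ydcis vnt sdlx iiuzx
Hunk 2: at line 2 remove [qqum,eosv,zim] add [ujvew] -> 8 lines: gpo pqd ujvew qdr ydcis vnt sdlx iiuzx
Hunk 3: at line 4 remove [ydcis] add [hmm] -> 8 lines: gpo pqd ujvew qdr hmm vnt sdlx iiuzx
Final line 2: pqd

Answer: pqd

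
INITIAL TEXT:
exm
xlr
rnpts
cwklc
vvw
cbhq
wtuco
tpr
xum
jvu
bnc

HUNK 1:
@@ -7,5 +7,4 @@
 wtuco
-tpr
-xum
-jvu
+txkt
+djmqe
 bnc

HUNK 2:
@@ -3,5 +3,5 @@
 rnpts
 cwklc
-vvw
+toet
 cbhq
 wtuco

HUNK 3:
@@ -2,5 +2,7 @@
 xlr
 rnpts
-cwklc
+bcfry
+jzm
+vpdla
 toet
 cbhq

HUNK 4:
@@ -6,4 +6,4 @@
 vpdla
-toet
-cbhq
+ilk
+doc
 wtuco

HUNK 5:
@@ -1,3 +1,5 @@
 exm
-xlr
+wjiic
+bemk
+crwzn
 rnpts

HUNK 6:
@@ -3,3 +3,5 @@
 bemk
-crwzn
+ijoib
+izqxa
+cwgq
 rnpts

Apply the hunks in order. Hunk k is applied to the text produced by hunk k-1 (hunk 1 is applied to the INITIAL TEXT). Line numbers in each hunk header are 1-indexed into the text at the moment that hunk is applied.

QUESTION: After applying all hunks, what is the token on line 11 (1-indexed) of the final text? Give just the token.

Hunk 1: at line 7 remove [tpr,xum,jvu] add [txkt,djmqe] -> 10 lines: exm xlr rnpts cwklc vvw cbhq wtuco txkt djmqe bnc
Hunk 2: at line 3 remove [vvw] add [toet] -> 10 lines: exm xlr rnpts cwklc toet cbhq wtuco txkt djmqe bnc
Hunk 3: at line 2 remove [cwklc] add [bcfry,jzm,vpdla] -> 12 lines: exm xlr rnpts bcfry jzm vpdla toet cbhq wtuco txkt djmqe bnc
Hunk 4: at line 6 remove [toet,cbhq] add [ilk,doc] -> 12 lines: exm xlr rnpts bcfry jzm vpdla ilk doc wtuco txkt djmqe bnc
Hunk 5: at line 1 remove [xlr] add [wjiic,bemk,crwzn] -> 14 lines: exm wjiic bemk crwzn rnpts bcfry jzm vpdla ilk doc wtuco txkt djmqe bnc
Hunk 6: at line 3 remove [crwzn] add [ijoib,izqxa,cwgq] -> 16 lines: exm wjiic bemk ijoib izqxa cwgq rnpts bcfry jzm vpdla ilk doc wtuco txkt djmqe bnc
Final line 11: ilk

Answer: ilk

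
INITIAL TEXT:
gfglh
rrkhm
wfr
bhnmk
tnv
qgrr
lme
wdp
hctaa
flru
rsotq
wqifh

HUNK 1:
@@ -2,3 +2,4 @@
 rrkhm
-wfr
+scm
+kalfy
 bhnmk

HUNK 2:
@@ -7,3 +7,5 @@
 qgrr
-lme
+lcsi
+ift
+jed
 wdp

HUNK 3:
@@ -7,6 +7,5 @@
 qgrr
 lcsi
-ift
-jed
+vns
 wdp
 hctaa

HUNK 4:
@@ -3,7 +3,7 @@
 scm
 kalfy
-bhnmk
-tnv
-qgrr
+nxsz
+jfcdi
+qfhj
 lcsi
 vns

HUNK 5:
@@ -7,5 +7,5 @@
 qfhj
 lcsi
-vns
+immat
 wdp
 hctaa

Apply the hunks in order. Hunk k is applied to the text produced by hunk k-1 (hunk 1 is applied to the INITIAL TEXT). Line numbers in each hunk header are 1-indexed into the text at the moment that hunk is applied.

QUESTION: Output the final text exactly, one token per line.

Answer: gfglh
rrkhm
scm
kalfy
nxsz
jfcdi
qfhj
lcsi
immat
wdp
hctaa
flru
rsotq
wqifh

Derivation:
Hunk 1: at line 2 remove [wfr] add [scm,kalfy] -> 13 lines: gfglh rrkhm scm kalfy bhnmk tnv qgrr lme wdp hctaa flru rsotq wqifh
Hunk 2: at line 7 remove [lme] add [lcsi,ift,jed] -> 15 lines: gfglh rrkhm scm kalfy bhnmk tnv qgrr lcsi ift jed wdp hctaa flru rsotq wqifh
Hunk 3: at line 7 remove [ift,jed] add [vns] -> 14 lines: gfglh rrkhm scm kalfy bhnmk tnv qgrr lcsi vns wdp hctaa flru rsotq wqifh
Hunk 4: at line 3 remove [bhnmk,tnv,qgrr] add [nxsz,jfcdi,qfhj] -> 14 lines: gfglh rrkhm scm kalfy nxsz jfcdi qfhj lcsi vns wdp hctaa flru rsotq wqifh
Hunk 5: at line 7 remove [vns] add [immat] -> 14 lines: gfglh rrkhm scm kalfy nxsz jfcdi qfhj lcsi immat wdp hctaa flru rsotq wqifh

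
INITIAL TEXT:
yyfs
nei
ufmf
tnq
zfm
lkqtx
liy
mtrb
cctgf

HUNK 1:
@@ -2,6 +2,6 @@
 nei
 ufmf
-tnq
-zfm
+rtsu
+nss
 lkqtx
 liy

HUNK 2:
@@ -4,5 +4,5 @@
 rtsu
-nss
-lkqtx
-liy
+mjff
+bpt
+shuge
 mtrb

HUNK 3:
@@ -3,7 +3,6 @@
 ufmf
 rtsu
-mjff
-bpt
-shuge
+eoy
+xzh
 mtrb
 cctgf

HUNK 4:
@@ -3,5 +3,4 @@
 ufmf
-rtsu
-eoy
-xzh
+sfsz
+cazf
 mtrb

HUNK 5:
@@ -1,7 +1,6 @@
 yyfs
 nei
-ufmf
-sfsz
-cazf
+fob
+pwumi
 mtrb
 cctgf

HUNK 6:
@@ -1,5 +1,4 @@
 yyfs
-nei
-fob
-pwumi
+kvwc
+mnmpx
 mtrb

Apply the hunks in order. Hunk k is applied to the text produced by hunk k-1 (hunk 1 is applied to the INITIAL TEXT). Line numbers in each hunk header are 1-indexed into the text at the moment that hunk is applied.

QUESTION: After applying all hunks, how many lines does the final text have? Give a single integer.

Answer: 5

Derivation:
Hunk 1: at line 2 remove [tnq,zfm] add [rtsu,nss] -> 9 lines: yyfs nei ufmf rtsu nss lkqtx liy mtrb cctgf
Hunk 2: at line 4 remove [nss,lkqtx,liy] add [mjff,bpt,shuge] -> 9 lines: yyfs nei ufmf rtsu mjff bpt shuge mtrb cctgf
Hunk 3: at line 3 remove [mjff,bpt,shuge] add [eoy,xzh] -> 8 lines: yyfs nei ufmf rtsu eoy xzh mtrb cctgf
Hunk 4: at line 3 remove [rtsu,eoy,xzh] add [sfsz,cazf] -> 7 lines: yyfs nei ufmf sfsz cazf mtrb cctgf
Hunk 5: at line 1 remove [ufmf,sfsz,cazf] add [fob,pwumi] -> 6 lines: yyfs nei fob pwumi mtrb cctgf
Hunk 6: at line 1 remove [nei,fob,pwumi] add [kvwc,mnmpx] -> 5 lines: yyfs kvwc mnmpx mtrb cctgf
Final line count: 5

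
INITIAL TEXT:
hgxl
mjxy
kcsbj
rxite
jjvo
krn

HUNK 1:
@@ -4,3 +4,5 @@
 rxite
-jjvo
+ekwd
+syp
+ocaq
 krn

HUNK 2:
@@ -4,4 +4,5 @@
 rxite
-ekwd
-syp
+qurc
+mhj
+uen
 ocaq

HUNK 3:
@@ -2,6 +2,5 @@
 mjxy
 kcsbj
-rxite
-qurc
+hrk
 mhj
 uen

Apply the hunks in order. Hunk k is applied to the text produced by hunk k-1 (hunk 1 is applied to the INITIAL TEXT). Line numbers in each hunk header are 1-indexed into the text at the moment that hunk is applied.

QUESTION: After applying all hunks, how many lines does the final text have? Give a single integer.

Answer: 8

Derivation:
Hunk 1: at line 4 remove [jjvo] add [ekwd,syp,ocaq] -> 8 lines: hgxl mjxy kcsbj rxite ekwd syp ocaq krn
Hunk 2: at line 4 remove [ekwd,syp] add [qurc,mhj,uen] -> 9 lines: hgxl mjxy kcsbj rxite qurc mhj uen ocaq krn
Hunk 3: at line 2 remove [rxite,qurc] add [hrk] -> 8 lines: hgxl mjxy kcsbj hrk mhj uen ocaq krn
Final line count: 8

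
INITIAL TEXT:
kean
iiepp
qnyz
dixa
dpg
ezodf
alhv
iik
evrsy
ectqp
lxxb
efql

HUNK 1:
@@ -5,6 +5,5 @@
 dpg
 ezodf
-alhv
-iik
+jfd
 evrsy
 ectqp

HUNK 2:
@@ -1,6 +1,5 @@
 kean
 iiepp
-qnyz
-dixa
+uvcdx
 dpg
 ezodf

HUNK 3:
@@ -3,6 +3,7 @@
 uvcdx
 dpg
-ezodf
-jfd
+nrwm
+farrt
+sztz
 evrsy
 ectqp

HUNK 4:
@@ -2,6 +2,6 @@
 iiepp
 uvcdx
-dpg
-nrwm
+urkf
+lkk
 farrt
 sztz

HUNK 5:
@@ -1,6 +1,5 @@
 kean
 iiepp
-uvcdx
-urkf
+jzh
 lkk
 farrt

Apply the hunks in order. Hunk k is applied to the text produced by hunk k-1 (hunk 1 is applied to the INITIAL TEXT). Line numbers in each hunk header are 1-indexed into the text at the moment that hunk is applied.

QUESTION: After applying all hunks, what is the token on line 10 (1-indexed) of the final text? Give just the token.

Answer: efql

Derivation:
Hunk 1: at line 5 remove [alhv,iik] add [jfd] -> 11 lines: kean iiepp qnyz dixa dpg ezodf jfd evrsy ectqp lxxb efql
Hunk 2: at line 1 remove [qnyz,dixa] add [uvcdx] -> 10 lines: kean iiepp uvcdx dpg ezodf jfd evrsy ectqp lxxb efql
Hunk 3: at line 3 remove [ezodf,jfd] add [nrwm,farrt,sztz] -> 11 lines: kean iiepp uvcdx dpg nrwm farrt sztz evrsy ectqp lxxb efql
Hunk 4: at line 2 remove [dpg,nrwm] add [urkf,lkk] -> 11 lines: kean iiepp uvcdx urkf lkk farrt sztz evrsy ectqp lxxb efql
Hunk 5: at line 1 remove [uvcdx,urkf] add [jzh] -> 10 lines: kean iiepp jzh lkk farrt sztz evrsy ectqp lxxb efql
Final line 10: efql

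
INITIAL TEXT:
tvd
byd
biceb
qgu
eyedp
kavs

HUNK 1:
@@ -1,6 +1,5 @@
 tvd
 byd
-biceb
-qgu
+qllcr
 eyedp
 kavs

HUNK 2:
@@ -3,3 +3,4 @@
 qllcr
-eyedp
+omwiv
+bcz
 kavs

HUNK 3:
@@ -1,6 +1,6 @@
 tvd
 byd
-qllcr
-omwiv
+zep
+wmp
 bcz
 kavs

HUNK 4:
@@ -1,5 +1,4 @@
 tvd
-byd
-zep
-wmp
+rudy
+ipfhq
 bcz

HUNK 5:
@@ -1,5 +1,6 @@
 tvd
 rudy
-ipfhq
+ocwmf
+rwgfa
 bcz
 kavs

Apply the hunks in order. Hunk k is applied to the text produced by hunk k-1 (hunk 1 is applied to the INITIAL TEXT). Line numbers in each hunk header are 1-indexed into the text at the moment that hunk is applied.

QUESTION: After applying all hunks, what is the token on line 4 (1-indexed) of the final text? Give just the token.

Hunk 1: at line 1 remove [biceb,qgu] add [qllcr] -> 5 lines: tvd byd qllcr eyedp kavs
Hunk 2: at line 3 remove [eyedp] add [omwiv,bcz] -> 6 lines: tvd byd qllcr omwiv bcz kavs
Hunk 3: at line 1 remove [qllcr,omwiv] add [zep,wmp] -> 6 lines: tvd byd zep wmp bcz kavs
Hunk 4: at line 1 remove [byd,zep,wmp] add [rudy,ipfhq] -> 5 lines: tvd rudy ipfhq bcz kavs
Hunk 5: at line 1 remove [ipfhq] add [ocwmf,rwgfa] -> 6 lines: tvd rudy ocwmf rwgfa bcz kavs
Final line 4: rwgfa

Answer: rwgfa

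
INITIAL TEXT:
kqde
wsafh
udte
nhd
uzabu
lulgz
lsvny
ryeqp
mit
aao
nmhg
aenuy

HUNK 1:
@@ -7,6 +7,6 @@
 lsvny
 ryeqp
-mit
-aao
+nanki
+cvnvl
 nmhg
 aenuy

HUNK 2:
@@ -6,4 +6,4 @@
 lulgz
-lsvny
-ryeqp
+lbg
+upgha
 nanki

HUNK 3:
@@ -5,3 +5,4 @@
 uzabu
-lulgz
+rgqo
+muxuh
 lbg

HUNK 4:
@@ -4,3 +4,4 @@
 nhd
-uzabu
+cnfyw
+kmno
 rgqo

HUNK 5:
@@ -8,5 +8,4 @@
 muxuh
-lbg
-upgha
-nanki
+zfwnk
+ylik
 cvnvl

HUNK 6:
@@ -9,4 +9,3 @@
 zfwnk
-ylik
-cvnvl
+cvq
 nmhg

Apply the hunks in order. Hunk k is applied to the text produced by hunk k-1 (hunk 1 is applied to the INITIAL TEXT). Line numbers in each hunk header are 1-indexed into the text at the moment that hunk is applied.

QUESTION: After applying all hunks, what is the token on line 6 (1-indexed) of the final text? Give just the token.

Hunk 1: at line 7 remove [mit,aao] add [nanki,cvnvl] -> 12 lines: kqde wsafh udte nhd uzabu lulgz lsvny ryeqp nanki cvnvl nmhg aenuy
Hunk 2: at line 6 remove [lsvny,ryeqp] add [lbg,upgha] -> 12 lines: kqde wsafh udte nhd uzabu lulgz lbg upgha nanki cvnvl nmhg aenuy
Hunk 3: at line 5 remove [lulgz] add [rgqo,muxuh] -> 13 lines: kqde wsafh udte nhd uzabu rgqo muxuh lbg upgha nanki cvnvl nmhg aenuy
Hunk 4: at line 4 remove [uzabu] add [cnfyw,kmno] -> 14 lines: kqde wsafh udte nhd cnfyw kmno rgqo muxuh lbg upgha nanki cvnvl nmhg aenuy
Hunk 5: at line 8 remove [lbg,upgha,nanki] add [zfwnk,ylik] -> 13 lines: kqde wsafh udte nhd cnfyw kmno rgqo muxuh zfwnk ylik cvnvl nmhg aenuy
Hunk 6: at line 9 remove [ylik,cvnvl] add [cvq] -> 12 lines: kqde wsafh udte nhd cnfyw kmno rgqo muxuh zfwnk cvq nmhg aenuy
Final line 6: kmno

Answer: kmno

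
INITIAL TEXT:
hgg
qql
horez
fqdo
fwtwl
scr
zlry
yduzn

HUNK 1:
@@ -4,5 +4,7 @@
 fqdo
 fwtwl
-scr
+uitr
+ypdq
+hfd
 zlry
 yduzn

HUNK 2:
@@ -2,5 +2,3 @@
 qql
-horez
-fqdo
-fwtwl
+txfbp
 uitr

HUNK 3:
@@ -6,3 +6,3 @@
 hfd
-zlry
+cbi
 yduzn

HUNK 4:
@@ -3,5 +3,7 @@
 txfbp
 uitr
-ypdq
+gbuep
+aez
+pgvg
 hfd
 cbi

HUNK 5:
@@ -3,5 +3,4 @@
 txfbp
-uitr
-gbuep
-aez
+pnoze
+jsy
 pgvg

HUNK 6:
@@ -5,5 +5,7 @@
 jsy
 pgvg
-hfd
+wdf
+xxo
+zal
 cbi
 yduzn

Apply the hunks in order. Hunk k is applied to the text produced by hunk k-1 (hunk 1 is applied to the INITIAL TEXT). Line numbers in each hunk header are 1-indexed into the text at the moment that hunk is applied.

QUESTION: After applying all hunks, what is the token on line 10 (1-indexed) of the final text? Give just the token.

Hunk 1: at line 4 remove [scr] add [uitr,ypdq,hfd] -> 10 lines: hgg qql horez fqdo fwtwl uitr ypdq hfd zlry yduzn
Hunk 2: at line 2 remove [horez,fqdo,fwtwl] add [txfbp] -> 8 lines: hgg qql txfbp uitr ypdq hfd zlry yduzn
Hunk 3: at line 6 remove [zlry] add [cbi] -> 8 lines: hgg qql txfbp uitr ypdq hfd cbi yduzn
Hunk 4: at line 3 remove [ypdq] add [gbuep,aez,pgvg] -> 10 lines: hgg qql txfbp uitr gbuep aez pgvg hfd cbi yduzn
Hunk 5: at line 3 remove [uitr,gbuep,aez] add [pnoze,jsy] -> 9 lines: hgg qql txfbp pnoze jsy pgvg hfd cbi yduzn
Hunk 6: at line 5 remove [hfd] add [wdf,xxo,zal] -> 11 lines: hgg qql txfbp pnoze jsy pgvg wdf xxo zal cbi yduzn
Final line 10: cbi

Answer: cbi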